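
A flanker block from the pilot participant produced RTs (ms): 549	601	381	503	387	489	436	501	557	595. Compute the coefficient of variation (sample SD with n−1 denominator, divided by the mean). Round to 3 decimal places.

n = 10, Σ = 4999, M = 499.9000
Σ(x−M)² = 56032.900; s = √(56032.900/9) = 78.9042
CV = 78.9042 / 499.9000 = 0.15784

0.158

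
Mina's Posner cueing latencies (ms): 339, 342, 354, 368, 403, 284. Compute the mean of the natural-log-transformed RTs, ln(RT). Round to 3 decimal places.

ln(RT): 5.8260, 5.8348, 5.8693, 5.9081, 5.9989, 5.6490
Σ ln(RT) = 35.0861
Mean = 35.0861/6 = 5.84768

5.848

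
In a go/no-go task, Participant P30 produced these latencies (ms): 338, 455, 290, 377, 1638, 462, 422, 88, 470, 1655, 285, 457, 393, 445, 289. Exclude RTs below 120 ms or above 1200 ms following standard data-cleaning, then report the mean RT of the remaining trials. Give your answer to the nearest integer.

390 ms

Excluded: 88, 1638, 1655
Retained (n=12): Σ = 4683
Mean = 4683/12 = 390.2500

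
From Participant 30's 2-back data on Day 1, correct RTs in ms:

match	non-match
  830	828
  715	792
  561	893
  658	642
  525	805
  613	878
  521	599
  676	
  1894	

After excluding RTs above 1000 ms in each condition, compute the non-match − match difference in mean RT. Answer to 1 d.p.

match: exclude 1894
M(match) = 5099/8 = 637.375
M(non-match) = 5437/7 = 776.714
Difference = 776.714 − 637.375 = 139.339 ms

139.3 ms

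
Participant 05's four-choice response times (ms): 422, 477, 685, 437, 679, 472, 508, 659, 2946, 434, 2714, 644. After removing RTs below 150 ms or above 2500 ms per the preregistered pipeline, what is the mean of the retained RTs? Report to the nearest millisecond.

Excluded: 2714, 2946
Retained (n=10): Σ = 5417
Mean = 5417/10 = 541.7000

542 ms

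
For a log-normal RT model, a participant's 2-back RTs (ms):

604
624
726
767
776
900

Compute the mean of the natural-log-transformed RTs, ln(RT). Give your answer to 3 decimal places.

6.588

ln(RT): 6.4036, 6.4362, 6.5876, 6.6425, 6.6542, 6.8024
Σ ln(RT) = 39.5263
Mean = 39.5263/6 = 6.58772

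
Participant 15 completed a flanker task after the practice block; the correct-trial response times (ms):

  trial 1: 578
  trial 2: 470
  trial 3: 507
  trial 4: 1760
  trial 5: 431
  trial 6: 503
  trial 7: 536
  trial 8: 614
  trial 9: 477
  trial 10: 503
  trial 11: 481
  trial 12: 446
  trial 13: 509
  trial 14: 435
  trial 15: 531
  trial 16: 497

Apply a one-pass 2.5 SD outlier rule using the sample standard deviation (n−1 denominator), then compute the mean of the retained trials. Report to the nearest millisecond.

n = 16, ΣRT = 9278, M = 579.875
Σ(x−M)² = 1520705.75; s = √(1520705.75/15) = 318.403
Cutoffs: 579.875 ± 2.5·318.403 → [-216.1, 1375.9]
Outside: 1760 → excluded.
Retained (n=15): Σ = 7518, mean = 7518/15 = 501.200

501 ms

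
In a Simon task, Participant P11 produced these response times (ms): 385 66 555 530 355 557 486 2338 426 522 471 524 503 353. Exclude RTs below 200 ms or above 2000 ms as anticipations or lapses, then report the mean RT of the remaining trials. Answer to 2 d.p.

Excluded: 66, 2338
Retained (n=12): Σ = 5667
Mean = 5667/12 = 472.2500

472.25 ms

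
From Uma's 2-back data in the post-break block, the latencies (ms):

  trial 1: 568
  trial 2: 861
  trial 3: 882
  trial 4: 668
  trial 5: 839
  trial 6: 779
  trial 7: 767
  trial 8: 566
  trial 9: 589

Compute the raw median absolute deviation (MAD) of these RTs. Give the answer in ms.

Sorted: 566, 568, 589, 668, 767, 779, 839, 861, 882 → median = 767
|x − 767|: 199, 94, 115, 99, 72, 12, 0, 201, 178
Sorted deviations: 0, 12, 72, 94, 99, 115, 178, 199, 201 → MAD = 99

99 ms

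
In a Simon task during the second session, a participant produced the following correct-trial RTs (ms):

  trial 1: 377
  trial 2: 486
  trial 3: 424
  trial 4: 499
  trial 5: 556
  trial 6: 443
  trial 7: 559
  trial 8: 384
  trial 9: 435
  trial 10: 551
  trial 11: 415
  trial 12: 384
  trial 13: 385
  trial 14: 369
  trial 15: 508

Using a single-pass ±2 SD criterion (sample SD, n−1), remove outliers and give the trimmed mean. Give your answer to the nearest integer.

452 ms

n = 15, ΣRT = 6775, M = 451.667
Σ(x−M)² = 67339.33; s = √(67339.33/14) = 69.354
Cutoffs: 451.667 ± 2·69.354 → [313.0, 590.4]
No RTs fall outside the cutoffs; all 15 retained. Mean = 6775/15 = 451.667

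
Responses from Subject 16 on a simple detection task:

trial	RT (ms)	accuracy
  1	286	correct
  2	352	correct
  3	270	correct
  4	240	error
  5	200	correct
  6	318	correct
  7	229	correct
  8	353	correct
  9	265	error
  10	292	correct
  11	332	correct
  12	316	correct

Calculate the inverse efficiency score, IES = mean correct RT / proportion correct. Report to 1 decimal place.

353.8 ms

Correct trials (n=10): 286, 352, 270, 200, 318, 229, 353, 292, 332, 316
Mean correct RT = 2948/10 = 294.8000 ms
Proportion correct = 10/12
IES = 294.8000 / (10/12) = 353.760 ms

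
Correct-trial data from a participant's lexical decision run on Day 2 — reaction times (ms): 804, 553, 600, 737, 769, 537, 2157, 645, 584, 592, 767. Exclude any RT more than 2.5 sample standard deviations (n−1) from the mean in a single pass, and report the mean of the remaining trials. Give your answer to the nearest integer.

n = 11, ΣRT = 8745, M = 795.000
Σ(x−M)² = 2131332.00; s = √(2131332.00/10) = 461.664
Cutoffs: 795.000 ± 2.5·461.664 → [-359.2, 1949.2]
Outside: 2157 → excluded.
Retained (n=10): Σ = 6588, mean = 6588/10 = 658.800

659 ms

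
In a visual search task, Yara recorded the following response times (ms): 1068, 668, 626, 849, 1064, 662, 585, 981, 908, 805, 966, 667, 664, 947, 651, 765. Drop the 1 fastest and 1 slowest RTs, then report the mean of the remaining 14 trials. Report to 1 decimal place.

801.6 ms

Sorted: 585, 626, 651, 662, 664, 667, 668, 765, 805, 849, 908, 947, 966, 981, 1064, 1068
Drop lowest 1 (585) and highest 1 (1068)
Remaining (n=14): Σ = 11223, mean = 11223/14 = 801.643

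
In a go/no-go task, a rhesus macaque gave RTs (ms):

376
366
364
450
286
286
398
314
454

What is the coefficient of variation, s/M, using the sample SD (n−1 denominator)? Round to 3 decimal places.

n = 9, Σ = 3294, M = 366.0000
Σ(x−M)² = 31432.000; s = √(31432.000/8) = 62.6817
CV = 62.6817 / 366.0000 = 0.17126

0.171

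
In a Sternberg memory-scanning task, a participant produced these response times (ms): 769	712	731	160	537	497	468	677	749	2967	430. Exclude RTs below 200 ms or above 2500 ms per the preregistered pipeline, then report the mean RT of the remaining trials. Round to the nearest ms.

619 ms

Excluded: 160, 2967
Retained (n=9): Σ = 5570
Mean = 5570/9 = 618.8889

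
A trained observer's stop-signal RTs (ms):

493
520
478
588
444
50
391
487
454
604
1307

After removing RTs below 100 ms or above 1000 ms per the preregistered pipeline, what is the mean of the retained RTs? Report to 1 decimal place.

495.4 ms

Excluded: 50, 1307
Retained (n=9): Σ = 4459
Mean = 4459/9 = 495.4444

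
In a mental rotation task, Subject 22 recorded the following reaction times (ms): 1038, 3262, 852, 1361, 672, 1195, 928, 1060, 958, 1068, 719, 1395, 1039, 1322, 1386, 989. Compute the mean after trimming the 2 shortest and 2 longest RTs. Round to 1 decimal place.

1099.7 ms

Sorted: 672, 719, 852, 928, 958, 989, 1038, 1039, 1060, 1068, 1195, 1322, 1361, 1386, 1395, 3262
Drop lowest 2 (672, 719) and highest 2 (1395, 3262)
Remaining (n=12): Σ = 13196, mean = 13196/12 = 1099.667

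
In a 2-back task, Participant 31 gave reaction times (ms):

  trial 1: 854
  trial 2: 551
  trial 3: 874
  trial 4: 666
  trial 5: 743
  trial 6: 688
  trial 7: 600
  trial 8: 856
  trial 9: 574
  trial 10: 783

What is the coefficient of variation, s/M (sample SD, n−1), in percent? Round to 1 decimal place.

n = 10, Σ = 7189, M = 718.9000
Σ(x−M)² = 132870.900; s = √(132870.900/9) = 121.5049
CV = 121.5049 / 718.9000 = 0.16901 = 16.901%

16.9%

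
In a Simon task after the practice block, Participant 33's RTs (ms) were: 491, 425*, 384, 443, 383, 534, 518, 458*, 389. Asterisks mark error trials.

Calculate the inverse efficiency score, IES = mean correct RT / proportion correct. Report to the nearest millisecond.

577 ms

Correct trials (n=7): 491, 384, 443, 383, 534, 518, 389
Mean correct RT = 3142/7 = 448.8571 ms
Proportion correct = 7/9
IES = 448.8571 / (7/9) = 577.102 ms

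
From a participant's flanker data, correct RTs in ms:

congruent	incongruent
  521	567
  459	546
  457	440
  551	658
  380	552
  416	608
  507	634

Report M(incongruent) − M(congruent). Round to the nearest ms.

M(congruent) = 3291/7 = 470.143
M(incongruent) = 4005/7 = 572.143
Difference = 572.143 − 470.143 = 102.000 ms

102 ms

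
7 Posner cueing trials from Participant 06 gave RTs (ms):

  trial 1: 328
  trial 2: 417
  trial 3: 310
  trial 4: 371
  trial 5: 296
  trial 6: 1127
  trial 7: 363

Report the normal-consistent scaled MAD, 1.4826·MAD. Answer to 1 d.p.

Sorted: 296, 310, 328, 363, 371, 417, 1127 → median = 363
|x − 363| sorted: 0, 8, 35, 53, 54, 67, 764 → MAD = 53
Robust SD ≈ 1.4826 × 53 = 78.578

78.6 ms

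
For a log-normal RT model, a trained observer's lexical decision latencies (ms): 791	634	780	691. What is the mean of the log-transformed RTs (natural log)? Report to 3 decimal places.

6.581

ln(RT): 6.6733, 6.4520, 6.6593, 6.5381
Σ ln(RT) = 26.3228
Mean = 26.3228/4 = 6.58070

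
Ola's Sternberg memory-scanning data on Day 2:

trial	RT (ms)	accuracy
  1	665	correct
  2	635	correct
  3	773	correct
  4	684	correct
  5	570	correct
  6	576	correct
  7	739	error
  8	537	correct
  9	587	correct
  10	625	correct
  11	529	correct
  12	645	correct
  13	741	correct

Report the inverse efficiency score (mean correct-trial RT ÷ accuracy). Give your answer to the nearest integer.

683 ms

Correct trials (n=12): 665, 635, 773, 684, 570, 576, 537, 587, 625, 529, 645, 741
Mean correct RT = 7567/12 = 630.5833 ms
Proportion correct = 12/13
IES = 630.5833 / (12/13) = 683.132 ms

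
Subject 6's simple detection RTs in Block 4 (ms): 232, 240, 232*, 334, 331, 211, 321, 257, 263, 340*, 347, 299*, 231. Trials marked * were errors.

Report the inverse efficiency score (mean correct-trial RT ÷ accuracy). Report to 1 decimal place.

359.7 ms

Correct trials (n=10): 232, 240, 334, 331, 211, 321, 257, 263, 347, 231
Mean correct RT = 2767/10 = 276.7000 ms
Proportion correct = 10/13
IES = 276.7000 / (10/13) = 359.710 ms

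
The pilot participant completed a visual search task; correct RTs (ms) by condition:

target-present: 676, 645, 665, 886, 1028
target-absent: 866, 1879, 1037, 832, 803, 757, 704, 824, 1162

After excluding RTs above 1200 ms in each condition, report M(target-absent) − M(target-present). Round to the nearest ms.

target-absent: exclude 1879
M(target-present) = 3900/5 = 780.000
M(target-absent) = 6985/8 = 873.125
Difference = 873.125 − 780.000 = 93.125 ms

93 ms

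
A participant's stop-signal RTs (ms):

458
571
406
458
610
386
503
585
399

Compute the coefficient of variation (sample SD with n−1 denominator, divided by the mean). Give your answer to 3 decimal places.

0.175

n = 9, Σ = 4376, M = 486.2222
Σ(x−M)² = 58227.556; s = √(58227.556/8) = 85.3138
CV = 85.3138 / 486.2222 = 0.17546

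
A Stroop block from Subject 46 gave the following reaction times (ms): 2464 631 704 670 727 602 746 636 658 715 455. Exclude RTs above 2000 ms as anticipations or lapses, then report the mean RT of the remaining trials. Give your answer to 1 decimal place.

Excluded: 2464
Retained (n=10): Σ = 6544
Mean = 6544/10 = 654.4000

654.4 ms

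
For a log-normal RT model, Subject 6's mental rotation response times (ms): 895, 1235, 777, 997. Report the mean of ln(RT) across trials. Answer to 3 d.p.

6.869

ln(RT): 6.7968, 7.1188, 6.6554, 6.9048
Σ ln(RT) = 27.4758
Mean = 27.4758/4 = 6.86896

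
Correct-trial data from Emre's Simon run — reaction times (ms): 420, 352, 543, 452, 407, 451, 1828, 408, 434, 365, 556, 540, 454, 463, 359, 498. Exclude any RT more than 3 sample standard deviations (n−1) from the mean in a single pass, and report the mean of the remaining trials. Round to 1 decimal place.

n = 16, ΣRT = 8530, M = 533.125
Σ(x−M)² = 1848685.75; s = √(1848685.75/15) = 351.064
Cutoffs: 533.125 ± 3·351.064 → [-520.1, 1586.3]
Outside: 1828 → excluded.
Retained (n=15): Σ = 6702, mean = 6702/15 = 446.800

446.8 ms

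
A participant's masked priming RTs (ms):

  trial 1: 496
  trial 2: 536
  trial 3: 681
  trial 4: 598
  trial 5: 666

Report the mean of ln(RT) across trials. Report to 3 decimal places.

6.382

ln(RT): 6.2066, 6.2841, 6.5236, 6.3936, 6.5013
Σ ln(RT) = 31.9092
Mean = 31.9092/5 = 6.38183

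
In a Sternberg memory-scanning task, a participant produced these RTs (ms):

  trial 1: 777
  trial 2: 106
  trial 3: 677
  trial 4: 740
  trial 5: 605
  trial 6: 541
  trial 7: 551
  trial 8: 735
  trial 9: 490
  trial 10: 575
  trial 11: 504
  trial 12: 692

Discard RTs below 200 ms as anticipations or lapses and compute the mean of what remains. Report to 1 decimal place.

626.1 ms

Excluded: 106
Retained (n=11): Σ = 6887
Mean = 6887/11 = 626.0909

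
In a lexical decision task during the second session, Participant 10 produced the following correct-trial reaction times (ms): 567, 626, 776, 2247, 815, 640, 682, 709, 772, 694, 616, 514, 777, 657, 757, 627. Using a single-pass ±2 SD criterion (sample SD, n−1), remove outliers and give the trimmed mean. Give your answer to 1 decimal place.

681.9 ms

n = 16, ΣRT = 12476, M = 779.750
Σ(x−M)² = 2400847.00; s = √(2400847.00/15) = 400.071
Cutoffs: 779.750 ± 2·400.071 → [-20.4, 1579.9]
Outside: 2247 → excluded.
Retained (n=15): Σ = 10229, mean = 10229/15 = 681.933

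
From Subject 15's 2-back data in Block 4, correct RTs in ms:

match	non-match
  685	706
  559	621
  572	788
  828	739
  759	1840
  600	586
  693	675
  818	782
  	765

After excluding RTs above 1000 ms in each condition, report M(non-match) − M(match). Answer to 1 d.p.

non-match: exclude 1840
M(match) = 5514/8 = 689.250
M(non-match) = 5662/8 = 707.750
Difference = 707.750 − 689.250 = 18.500 ms

18.5 ms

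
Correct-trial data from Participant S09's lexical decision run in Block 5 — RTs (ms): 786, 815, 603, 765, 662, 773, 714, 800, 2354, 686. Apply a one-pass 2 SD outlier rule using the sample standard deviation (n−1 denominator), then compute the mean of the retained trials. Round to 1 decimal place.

733.8 ms

n = 10, ΣRT = 8958, M = 895.800
Σ(x−M)² = 2403759.60; s = √(2403759.60/9) = 516.802
Cutoffs: 895.800 ± 2·516.802 → [-137.8, 1929.4]
Outside: 2354 → excluded.
Retained (n=9): Σ = 6604, mean = 6604/9 = 733.778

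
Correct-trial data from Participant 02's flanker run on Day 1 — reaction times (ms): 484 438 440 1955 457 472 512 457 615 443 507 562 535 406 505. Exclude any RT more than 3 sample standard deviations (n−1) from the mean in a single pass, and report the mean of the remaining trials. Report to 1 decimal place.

n = 15, ΣRT = 8788, M = 585.867
Σ(x−M)² = 2049207.73; s = √(2049207.73/14) = 382.586
Cutoffs: 585.867 ± 3·382.586 → [-561.9, 1733.6]
Outside: 1955 → excluded.
Retained (n=14): Σ = 6833, mean = 6833/14 = 488.071

488.1 ms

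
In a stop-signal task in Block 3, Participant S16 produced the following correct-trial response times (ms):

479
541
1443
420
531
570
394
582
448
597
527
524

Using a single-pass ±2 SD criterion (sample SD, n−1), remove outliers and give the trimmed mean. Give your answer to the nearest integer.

510 ms

n = 12, ΣRT = 7056, M = 588.000
Σ(x−M)² = 842082.00; s = √(842082.00/11) = 276.682
Cutoffs: 588.000 ± 2·276.682 → [34.6, 1141.4]
Outside: 1443 → excluded.
Retained (n=11): Σ = 5613, mean = 5613/11 = 510.273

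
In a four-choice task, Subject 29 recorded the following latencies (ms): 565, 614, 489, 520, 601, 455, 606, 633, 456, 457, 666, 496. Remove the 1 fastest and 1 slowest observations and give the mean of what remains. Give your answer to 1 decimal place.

Sorted: 455, 456, 457, 489, 496, 520, 565, 601, 606, 614, 633, 666
Drop lowest 1 (455) and highest 1 (666)
Remaining (n=10): Σ = 5437, mean = 5437/10 = 543.700

543.7 ms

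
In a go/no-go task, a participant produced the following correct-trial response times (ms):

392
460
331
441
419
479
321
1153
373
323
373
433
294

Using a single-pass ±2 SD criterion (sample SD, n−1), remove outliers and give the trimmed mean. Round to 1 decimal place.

386.6 ms

n = 13, ΣRT = 5792, M = 445.538
Σ(x−M)² = 582711.23; s = √(582711.23/12) = 220.362
Cutoffs: 445.538 ± 2·220.362 → [4.8, 886.3]
Outside: 1153 → excluded.
Retained (n=12): Σ = 4639, mean = 4639/12 = 386.583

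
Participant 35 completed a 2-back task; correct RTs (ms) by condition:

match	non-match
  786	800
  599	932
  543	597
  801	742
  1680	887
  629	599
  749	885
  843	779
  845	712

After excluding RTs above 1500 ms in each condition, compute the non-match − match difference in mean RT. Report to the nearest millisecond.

match: exclude 1680
M(match) = 5795/8 = 724.375
M(non-match) = 6933/9 = 770.333
Difference = 770.333 − 724.375 = 45.958 ms

46 ms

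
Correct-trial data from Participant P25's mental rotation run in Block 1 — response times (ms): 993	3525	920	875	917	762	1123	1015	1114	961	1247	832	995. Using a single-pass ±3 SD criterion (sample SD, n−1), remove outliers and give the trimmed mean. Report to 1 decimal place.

n = 13, ΣRT = 15279, M = 1175.308
Σ(x−M)² = 6180834.77; s = √(6180834.77/12) = 717.683
Cutoffs: 1175.308 ± 3·717.683 → [-977.7, 3328.4]
Outside: 3525 → excluded.
Retained (n=12): Σ = 11754, mean = 11754/12 = 979.500

979.5 ms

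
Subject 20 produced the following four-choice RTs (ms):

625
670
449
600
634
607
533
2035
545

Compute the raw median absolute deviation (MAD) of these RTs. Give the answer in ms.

Sorted: 449, 533, 545, 600, 607, 625, 634, 670, 2035 → median = 607
|x − 607|: 18, 63, 158, 7, 27, 0, 74, 1428, 62
Sorted deviations: 0, 7, 18, 27, 62, 63, 74, 158, 1428 → MAD = 62

62 ms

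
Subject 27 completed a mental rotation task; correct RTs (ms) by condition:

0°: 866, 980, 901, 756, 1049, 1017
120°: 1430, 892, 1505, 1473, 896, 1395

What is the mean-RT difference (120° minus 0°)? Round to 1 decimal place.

M(0°) = 5569/6 = 928.167
M(120°) = 7591/6 = 1265.167
Difference = 1265.167 − 928.167 = 337.000 ms

337.0 ms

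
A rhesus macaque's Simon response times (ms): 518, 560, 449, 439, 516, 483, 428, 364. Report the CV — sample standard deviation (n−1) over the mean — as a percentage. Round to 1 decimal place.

13.2%

n = 8, Σ = 3757, M = 469.6250
Σ(x−M)² = 27089.875; s = √(27089.875/7) = 62.2092
CV = 62.2092 / 469.6250 = 0.13247 = 13.247%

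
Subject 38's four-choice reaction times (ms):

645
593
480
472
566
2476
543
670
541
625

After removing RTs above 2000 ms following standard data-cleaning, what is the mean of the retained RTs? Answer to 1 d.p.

570.6 ms

Excluded: 2476
Retained (n=9): Σ = 5135
Mean = 5135/9 = 570.5556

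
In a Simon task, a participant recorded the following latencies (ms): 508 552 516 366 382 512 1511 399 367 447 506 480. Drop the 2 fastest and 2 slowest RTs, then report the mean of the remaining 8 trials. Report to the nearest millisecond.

Sorted: 366, 367, 382, 399, 447, 480, 506, 508, 512, 516, 552, 1511
Drop lowest 2 (366, 367) and highest 2 (552, 1511)
Remaining (n=8): Σ = 3750, mean = 3750/8 = 468.750

469 ms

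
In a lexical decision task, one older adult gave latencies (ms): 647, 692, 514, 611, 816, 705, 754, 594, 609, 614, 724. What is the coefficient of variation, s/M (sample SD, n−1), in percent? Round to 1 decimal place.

12.9%

n = 11, Σ = 7280, M = 661.8182
Σ(x−M)² = 73239.636; s = √(73239.636/10) = 85.5802
CV = 85.5802 / 661.8182 = 0.12931 = 12.931%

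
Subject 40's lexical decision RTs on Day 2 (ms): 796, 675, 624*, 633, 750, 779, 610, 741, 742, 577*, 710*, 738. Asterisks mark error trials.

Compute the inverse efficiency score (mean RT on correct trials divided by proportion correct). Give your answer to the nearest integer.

958 ms

Correct trials (n=9): 796, 675, 633, 750, 779, 610, 741, 742, 738
Mean correct RT = 6464/9 = 718.2222 ms
Proportion correct = 9/12
IES = 718.2222 / (9/12) = 957.630 ms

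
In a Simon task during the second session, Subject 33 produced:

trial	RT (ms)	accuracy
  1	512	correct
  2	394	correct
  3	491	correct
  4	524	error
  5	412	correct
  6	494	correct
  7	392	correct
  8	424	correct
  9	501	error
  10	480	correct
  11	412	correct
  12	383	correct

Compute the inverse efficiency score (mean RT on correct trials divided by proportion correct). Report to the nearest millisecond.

527 ms

Correct trials (n=10): 512, 394, 491, 412, 494, 392, 424, 480, 412, 383
Mean correct RT = 4394/10 = 439.4000 ms
Proportion correct = 10/12
IES = 439.4000 / (10/12) = 527.280 ms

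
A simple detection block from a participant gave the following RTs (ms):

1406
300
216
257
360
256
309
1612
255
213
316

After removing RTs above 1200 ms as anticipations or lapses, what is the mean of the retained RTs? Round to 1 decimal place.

Excluded: 1406, 1612
Retained (n=9): Σ = 2482
Mean = 2482/9 = 275.7778

275.8 ms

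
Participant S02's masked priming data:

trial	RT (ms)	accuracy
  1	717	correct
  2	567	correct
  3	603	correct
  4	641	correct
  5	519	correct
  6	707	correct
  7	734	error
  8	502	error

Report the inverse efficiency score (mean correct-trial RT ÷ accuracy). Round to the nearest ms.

Correct trials (n=6): 717, 567, 603, 641, 519, 707
Mean correct RT = 3754/6 = 625.6667 ms
Proportion correct = 6/8
IES = 625.6667 / (6/8) = 834.222 ms

834 ms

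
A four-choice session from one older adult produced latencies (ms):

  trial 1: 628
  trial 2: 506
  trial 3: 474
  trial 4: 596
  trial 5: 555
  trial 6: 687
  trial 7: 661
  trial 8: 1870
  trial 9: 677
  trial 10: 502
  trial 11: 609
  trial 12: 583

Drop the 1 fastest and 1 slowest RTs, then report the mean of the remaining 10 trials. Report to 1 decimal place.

Sorted: 474, 502, 506, 555, 583, 596, 609, 628, 661, 677, 687, 1870
Drop lowest 1 (474) and highest 1 (1870)
Remaining (n=10): Σ = 6004, mean = 6004/10 = 600.400

600.4 ms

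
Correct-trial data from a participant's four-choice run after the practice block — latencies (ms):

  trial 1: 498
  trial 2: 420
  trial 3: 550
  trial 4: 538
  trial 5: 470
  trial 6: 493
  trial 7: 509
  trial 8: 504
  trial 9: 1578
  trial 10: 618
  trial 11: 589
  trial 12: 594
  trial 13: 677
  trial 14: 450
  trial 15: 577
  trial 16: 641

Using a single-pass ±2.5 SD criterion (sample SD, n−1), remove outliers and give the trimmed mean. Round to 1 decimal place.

n = 16, ΣRT = 9706, M = 606.625
Σ(x−M)² = 1081895.75; s = √(1081895.75/15) = 268.564
Cutoffs: 606.625 ± 2.5·268.564 → [-64.8, 1278.0]
Outside: 1578 → excluded.
Retained (n=15): Σ = 8128, mean = 8128/15 = 541.867

541.9 ms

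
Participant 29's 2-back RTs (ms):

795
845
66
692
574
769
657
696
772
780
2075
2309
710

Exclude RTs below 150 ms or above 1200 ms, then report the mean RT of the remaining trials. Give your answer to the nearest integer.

729 ms

Excluded: 66, 2075, 2309
Retained (n=10): Σ = 7290
Mean = 7290/10 = 729.0000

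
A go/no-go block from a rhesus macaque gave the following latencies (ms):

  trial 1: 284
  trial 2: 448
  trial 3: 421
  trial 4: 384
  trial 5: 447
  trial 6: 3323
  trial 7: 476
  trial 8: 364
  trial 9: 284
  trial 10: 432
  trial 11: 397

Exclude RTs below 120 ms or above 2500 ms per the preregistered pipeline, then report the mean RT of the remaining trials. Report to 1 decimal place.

Excluded: 3323
Retained (n=10): Σ = 3937
Mean = 3937/10 = 393.7000

393.7 ms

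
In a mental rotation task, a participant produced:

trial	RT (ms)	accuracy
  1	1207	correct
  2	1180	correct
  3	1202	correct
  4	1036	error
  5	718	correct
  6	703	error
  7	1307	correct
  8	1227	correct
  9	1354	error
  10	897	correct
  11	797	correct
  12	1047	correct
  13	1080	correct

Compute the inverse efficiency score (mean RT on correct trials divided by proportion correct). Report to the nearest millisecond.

Correct trials (n=10): 1207, 1180, 1202, 718, 1307, 1227, 897, 797, 1047, 1080
Mean correct RT = 10662/10 = 1066.2000 ms
Proportion correct = 10/13
IES = 1066.2000 / (10/13) = 1386.060 ms

1386 ms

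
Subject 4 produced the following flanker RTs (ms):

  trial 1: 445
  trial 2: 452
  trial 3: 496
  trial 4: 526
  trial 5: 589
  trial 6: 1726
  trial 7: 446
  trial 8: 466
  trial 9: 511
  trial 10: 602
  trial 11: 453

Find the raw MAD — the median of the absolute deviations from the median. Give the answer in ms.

Sorted: 445, 446, 452, 453, 466, 496, 511, 526, 589, 602, 1726 → median = 496
|x − 496|: 51, 44, 0, 30, 93, 1230, 50, 30, 15, 106, 43
Sorted deviations: 0, 15, 30, 30, 43, 44, 50, 51, 93, 106, 1230 → MAD = 44

44 ms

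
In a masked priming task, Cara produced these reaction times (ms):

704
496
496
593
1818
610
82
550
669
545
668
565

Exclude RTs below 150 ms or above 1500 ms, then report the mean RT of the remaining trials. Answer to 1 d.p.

Excluded: 82, 1818
Retained (n=10): Σ = 5896
Mean = 5896/10 = 589.6000

589.6 ms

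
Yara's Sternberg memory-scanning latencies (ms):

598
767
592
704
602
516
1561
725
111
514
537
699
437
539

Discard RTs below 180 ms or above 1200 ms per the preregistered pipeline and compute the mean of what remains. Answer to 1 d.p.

Excluded: 111, 1561
Retained (n=12): Σ = 7230
Mean = 7230/12 = 602.5000

602.5 ms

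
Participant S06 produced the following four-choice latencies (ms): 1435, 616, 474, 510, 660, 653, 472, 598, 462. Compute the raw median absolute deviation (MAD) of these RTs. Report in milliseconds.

Sorted: 462, 472, 474, 510, 598, 616, 653, 660, 1435 → median = 598
|x − 598|: 837, 18, 124, 88, 62, 55, 126, 0, 136
Sorted deviations: 0, 18, 55, 62, 88, 124, 126, 136, 837 → MAD = 88

88 ms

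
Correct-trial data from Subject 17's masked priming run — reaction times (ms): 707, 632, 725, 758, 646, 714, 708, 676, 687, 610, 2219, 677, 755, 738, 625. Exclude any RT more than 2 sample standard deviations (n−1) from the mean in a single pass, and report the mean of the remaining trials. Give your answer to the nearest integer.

690 ms

n = 15, ΣRT = 11877, M = 791.800
Σ(x−M)² = 2212258.40; s = √(2212258.40/14) = 397.515
Cutoffs: 791.800 ± 2·397.515 → [-3.2, 1586.8]
Outside: 2219 → excluded.
Retained (n=14): Σ = 9658, mean = 9658/14 = 689.857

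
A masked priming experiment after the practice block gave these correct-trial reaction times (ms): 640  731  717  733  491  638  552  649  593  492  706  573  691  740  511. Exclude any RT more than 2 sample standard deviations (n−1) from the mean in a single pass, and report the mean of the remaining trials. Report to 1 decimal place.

630.5 ms

n = 15, ΣRT = 9457, M = 630.467
Σ(x−M)² = 113725.73; s = √(113725.73/14) = 90.129
Cutoffs: 630.467 ± 2·90.129 → [450.2, 810.7]
No RTs fall outside the cutoffs; all 15 retained. Mean = 9457/15 = 630.467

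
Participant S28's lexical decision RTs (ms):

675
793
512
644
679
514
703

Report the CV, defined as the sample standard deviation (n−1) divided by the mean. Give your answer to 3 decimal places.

0.158

n = 7, Σ = 4520, M = 645.7143
Σ(x−M)² = 62171.429; s = √(62171.429/6) = 101.7934
CV = 101.7934 / 645.7143 = 0.15764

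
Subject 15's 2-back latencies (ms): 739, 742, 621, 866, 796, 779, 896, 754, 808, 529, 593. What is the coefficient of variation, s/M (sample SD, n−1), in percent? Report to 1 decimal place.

15.4%

n = 11, Σ = 8123, M = 738.4545
Σ(x−M)² = 129958.727; s = √(129958.727/10) = 113.9994
CV = 113.9994 / 738.4545 = 0.15438 = 15.438%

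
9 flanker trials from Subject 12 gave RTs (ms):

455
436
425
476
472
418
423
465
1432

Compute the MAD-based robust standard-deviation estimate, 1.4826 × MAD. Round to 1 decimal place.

Sorted: 418, 423, 425, 436, 455, 465, 472, 476, 1432 → median = 455
|x − 455| sorted: 0, 10, 17, 19, 21, 30, 32, 37, 977 → MAD = 21
Robust SD ≈ 1.4826 × 21 = 31.135

31.1 ms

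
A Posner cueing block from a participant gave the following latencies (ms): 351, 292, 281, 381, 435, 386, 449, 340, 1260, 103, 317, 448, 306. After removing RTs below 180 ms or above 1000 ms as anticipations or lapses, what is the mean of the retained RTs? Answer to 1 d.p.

Excluded: 103, 1260
Retained (n=11): Σ = 3986
Mean = 3986/11 = 362.3636

362.4 ms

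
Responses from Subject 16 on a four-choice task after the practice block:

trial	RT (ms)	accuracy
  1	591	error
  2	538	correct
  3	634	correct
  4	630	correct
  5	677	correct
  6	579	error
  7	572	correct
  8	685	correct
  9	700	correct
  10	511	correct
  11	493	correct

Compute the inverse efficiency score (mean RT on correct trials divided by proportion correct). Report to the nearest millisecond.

739 ms

Correct trials (n=9): 538, 634, 630, 677, 572, 685, 700, 511, 493
Mean correct RT = 5440/9 = 604.4444 ms
Proportion correct = 9/11
IES = 604.4444 / (9/11) = 738.765 ms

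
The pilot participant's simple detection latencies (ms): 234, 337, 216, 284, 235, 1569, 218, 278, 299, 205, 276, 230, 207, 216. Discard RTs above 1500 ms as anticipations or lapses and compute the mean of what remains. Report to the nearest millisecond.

249 ms

Excluded: 1569
Retained (n=13): Σ = 3235
Mean = 3235/13 = 248.8462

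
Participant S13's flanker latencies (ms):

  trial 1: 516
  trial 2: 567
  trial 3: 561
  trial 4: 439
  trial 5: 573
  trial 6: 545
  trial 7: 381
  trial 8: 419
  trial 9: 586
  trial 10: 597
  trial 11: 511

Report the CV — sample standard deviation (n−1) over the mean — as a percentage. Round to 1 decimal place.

14.2%

n = 11, Σ = 5695, M = 517.7273
Σ(x−M)² = 53732.182; s = √(53732.182/10) = 73.3022
CV = 73.3022 / 517.7273 = 0.14158 = 14.158%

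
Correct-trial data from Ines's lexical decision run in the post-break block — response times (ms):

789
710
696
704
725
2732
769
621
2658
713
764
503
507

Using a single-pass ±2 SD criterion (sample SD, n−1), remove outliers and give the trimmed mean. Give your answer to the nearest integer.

n = 13, ΣRT = 12891, M = 991.615
Σ(x−M)² = 6957277.08; s = √(6957277.08/12) = 761.428
Cutoffs: 991.615 ± 2·761.428 → [-531.2, 2514.5]
Outside: 2658, 2732 → excluded.
Retained (n=11): Σ = 7501, mean = 7501/11 = 681.909

682 ms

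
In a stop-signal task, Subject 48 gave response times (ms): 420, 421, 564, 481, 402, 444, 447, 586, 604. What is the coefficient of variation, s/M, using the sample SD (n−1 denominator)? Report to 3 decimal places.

n = 9, Σ = 4369, M = 485.4444
Σ(x−M)² = 48952.222; s = √(48952.222/8) = 78.2242
CV = 78.2242 / 485.4444 = 0.16114

0.161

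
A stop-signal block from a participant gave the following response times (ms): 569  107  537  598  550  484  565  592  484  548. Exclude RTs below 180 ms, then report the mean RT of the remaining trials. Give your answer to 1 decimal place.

Excluded: 107
Retained (n=9): Σ = 4927
Mean = 4927/9 = 547.4444

547.4 ms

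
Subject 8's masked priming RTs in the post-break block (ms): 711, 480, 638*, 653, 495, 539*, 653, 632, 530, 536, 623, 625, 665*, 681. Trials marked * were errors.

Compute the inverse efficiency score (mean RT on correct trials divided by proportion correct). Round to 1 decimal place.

Correct trials (n=11): 711, 480, 653, 495, 653, 632, 530, 536, 623, 625, 681
Mean correct RT = 6619/11 = 601.7273 ms
Proportion correct = 11/14
IES = 601.7273 / (11/14) = 765.835 ms

765.8 ms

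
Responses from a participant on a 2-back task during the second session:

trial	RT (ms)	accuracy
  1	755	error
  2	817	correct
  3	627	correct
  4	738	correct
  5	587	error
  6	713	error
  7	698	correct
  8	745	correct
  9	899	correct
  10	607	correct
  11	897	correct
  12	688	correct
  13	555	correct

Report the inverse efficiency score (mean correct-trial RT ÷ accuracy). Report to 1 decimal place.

Correct trials (n=10): 817, 627, 738, 698, 745, 899, 607, 897, 688, 555
Mean correct RT = 7271/10 = 727.1000 ms
Proportion correct = 10/13
IES = 727.1000 / (10/13) = 945.230 ms

945.2 ms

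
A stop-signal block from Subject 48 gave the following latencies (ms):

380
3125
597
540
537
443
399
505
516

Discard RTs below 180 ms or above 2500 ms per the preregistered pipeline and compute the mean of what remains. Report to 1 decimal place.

Excluded: 3125
Retained (n=8): Σ = 3917
Mean = 3917/8 = 489.6250

489.6 ms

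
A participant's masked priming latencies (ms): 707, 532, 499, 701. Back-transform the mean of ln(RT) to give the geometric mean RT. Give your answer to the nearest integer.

ln(RT): 6.5610, 6.2766, 6.2126, 6.5525
Mean ln(RT) = 25.6028/4 = 6.40070
Geometric mean = exp(6.40070) = 602.26 ms

602 ms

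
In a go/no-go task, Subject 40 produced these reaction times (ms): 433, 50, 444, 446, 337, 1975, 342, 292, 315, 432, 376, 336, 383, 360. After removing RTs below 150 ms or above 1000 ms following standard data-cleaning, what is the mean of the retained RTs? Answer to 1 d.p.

374.7 ms

Excluded: 50, 1975
Retained (n=12): Σ = 4496
Mean = 4496/12 = 374.6667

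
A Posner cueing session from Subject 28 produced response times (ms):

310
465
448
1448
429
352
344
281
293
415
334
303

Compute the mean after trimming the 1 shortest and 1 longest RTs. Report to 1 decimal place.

Sorted: 281, 293, 303, 310, 334, 344, 352, 415, 429, 448, 465, 1448
Drop lowest 1 (281) and highest 1 (1448)
Remaining (n=10): Σ = 3693, mean = 3693/10 = 369.300

369.3 ms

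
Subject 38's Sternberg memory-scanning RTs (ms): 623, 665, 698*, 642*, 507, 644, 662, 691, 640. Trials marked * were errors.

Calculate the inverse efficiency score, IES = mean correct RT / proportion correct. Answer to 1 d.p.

814.0 ms

Correct trials (n=7): 623, 665, 507, 644, 662, 691, 640
Mean correct RT = 4432/7 = 633.1429 ms
Proportion correct = 7/9
IES = 633.1429 / (7/9) = 814.041 ms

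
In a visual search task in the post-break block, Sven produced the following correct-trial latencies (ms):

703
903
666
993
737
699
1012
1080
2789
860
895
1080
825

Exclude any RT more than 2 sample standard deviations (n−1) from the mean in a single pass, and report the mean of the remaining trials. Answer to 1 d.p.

n = 13, ΣRT = 13242, M = 1018.615
Σ(x−M)² = 3639203.08; s = √(3639203.08/12) = 550.697
Cutoffs: 1018.615 ± 2·550.697 → [-82.8, 2120.0]
Outside: 2789 → excluded.
Retained (n=12): Σ = 10453, mean = 10453/12 = 871.083

871.1 ms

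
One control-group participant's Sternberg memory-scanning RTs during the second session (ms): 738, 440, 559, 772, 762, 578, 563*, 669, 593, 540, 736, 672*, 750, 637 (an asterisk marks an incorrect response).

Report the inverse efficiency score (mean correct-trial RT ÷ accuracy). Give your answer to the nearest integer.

Correct trials (n=12): 738, 440, 559, 772, 762, 578, 669, 593, 540, 736, 750, 637
Mean correct RT = 7774/12 = 647.8333 ms
Proportion correct = 12/14
IES = 647.8333 / (12/14) = 755.806 ms

756 ms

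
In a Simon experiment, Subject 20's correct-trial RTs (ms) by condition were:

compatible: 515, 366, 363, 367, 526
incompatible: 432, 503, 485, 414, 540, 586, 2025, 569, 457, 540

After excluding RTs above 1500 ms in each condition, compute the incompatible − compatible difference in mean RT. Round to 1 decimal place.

incompatible: exclude 2025
M(compatible) = 2137/5 = 427.400
M(incompatible) = 4526/9 = 502.889
Difference = 502.889 − 427.400 = 75.489 ms

75.5 ms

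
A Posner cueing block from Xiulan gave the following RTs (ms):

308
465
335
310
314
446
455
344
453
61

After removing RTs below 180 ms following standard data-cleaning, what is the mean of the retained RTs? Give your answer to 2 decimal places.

381.11 ms

Excluded: 61
Retained (n=9): Σ = 3430
Mean = 3430/9 = 381.1111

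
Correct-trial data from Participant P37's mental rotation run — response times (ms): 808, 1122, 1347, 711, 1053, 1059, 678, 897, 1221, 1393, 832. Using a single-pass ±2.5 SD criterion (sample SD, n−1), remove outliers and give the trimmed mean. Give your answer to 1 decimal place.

1011.0 ms

n = 11, ΣRT = 11121, M = 1011.000
Σ(x−M)² = 606444.00; s = √(606444.00/10) = 246.261
Cutoffs: 1011.000 ± 2.5·246.261 → [395.3, 1626.7]
No RTs fall outside the cutoffs; all 11 retained. Mean = 11121/11 = 1011.000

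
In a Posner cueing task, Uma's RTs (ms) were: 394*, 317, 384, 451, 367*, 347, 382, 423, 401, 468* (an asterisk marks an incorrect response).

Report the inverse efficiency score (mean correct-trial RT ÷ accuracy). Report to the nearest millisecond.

552 ms

Correct trials (n=7): 317, 384, 451, 347, 382, 423, 401
Mean correct RT = 2705/7 = 386.4286 ms
Proportion correct = 7/10
IES = 386.4286 / (7/10) = 552.041 ms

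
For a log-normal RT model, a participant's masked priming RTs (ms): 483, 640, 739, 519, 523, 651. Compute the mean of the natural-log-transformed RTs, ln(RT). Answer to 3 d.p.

ln(RT): 6.1800, 6.4615, 6.6053, 6.2519, 6.2596, 6.4785
Σ ln(RT) = 38.2368
Mean = 38.2368/6 = 6.37280

6.373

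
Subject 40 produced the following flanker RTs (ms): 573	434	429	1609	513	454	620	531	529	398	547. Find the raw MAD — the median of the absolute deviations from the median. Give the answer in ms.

75 ms

Sorted: 398, 429, 434, 454, 513, 529, 531, 547, 573, 620, 1609 → median = 529
|x − 529|: 44, 95, 100, 1080, 16, 75, 91, 2, 0, 131, 18
Sorted deviations: 0, 2, 16, 18, 44, 75, 91, 95, 100, 131, 1080 → MAD = 75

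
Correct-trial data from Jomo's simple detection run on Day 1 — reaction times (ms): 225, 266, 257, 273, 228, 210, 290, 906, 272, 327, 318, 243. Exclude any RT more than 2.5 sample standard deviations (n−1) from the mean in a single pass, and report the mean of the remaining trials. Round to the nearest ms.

n = 12, ΣRT = 3815, M = 317.917
Σ(x−M)² = 391212.92; s = √(391212.92/11) = 188.586
Cutoffs: 317.917 ± 2.5·188.586 → [-153.5, 789.4]
Outside: 906 → excluded.
Retained (n=11): Σ = 2909, mean = 2909/11 = 264.455

264 ms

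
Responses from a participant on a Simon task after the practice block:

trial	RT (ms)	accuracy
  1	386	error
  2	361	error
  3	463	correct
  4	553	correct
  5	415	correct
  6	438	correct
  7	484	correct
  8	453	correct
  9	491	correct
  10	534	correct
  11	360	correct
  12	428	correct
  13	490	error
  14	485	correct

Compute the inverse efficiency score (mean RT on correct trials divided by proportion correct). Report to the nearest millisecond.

Correct trials (n=11): 463, 553, 415, 438, 484, 453, 491, 534, 360, 428, 485
Mean correct RT = 5104/11 = 464.0000 ms
Proportion correct = 11/14
IES = 464.0000 / (11/14) = 590.545 ms

591 ms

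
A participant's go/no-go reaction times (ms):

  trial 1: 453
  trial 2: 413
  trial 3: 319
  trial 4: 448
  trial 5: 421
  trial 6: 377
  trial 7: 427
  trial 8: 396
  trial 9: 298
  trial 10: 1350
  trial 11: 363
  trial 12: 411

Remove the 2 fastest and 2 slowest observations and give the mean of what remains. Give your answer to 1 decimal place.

Sorted: 298, 319, 363, 377, 396, 411, 413, 421, 427, 448, 453, 1350
Drop lowest 2 (298, 319) and highest 2 (453, 1350)
Remaining (n=8): Σ = 3256, mean = 3256/8 = 407.000

407.0 ms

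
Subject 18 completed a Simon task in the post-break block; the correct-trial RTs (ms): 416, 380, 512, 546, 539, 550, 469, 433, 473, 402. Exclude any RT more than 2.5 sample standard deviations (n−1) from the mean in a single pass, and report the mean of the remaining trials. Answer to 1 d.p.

472.0 ms

n = 10, ΣRT = 4720, M = 472.000
Σ(x−M)² = 35680.00; s = √(35680.00/9) = 62.964
Cutoffs: 472.000 ± 2.5·62.964 → [314.6, 629.4]
No RTs fall outside the cutoffs; all 10 retained. Mean = 4720/10 = 472.000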